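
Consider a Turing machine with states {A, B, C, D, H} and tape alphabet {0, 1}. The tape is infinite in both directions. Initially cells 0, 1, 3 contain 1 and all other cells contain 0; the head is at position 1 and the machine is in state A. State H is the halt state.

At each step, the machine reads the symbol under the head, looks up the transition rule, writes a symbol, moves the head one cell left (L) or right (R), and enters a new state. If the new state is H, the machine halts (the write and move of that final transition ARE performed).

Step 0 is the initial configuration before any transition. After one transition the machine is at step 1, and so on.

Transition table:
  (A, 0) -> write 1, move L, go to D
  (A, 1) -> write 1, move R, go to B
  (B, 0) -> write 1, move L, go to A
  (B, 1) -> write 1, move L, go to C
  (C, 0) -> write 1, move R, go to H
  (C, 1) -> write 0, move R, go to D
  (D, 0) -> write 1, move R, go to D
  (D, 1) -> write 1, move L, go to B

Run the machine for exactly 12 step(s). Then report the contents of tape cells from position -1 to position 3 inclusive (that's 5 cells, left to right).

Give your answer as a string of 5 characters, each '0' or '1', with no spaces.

Answer: 01111

Derivation:
Step 1: in state A at pos 1, read 1 -> (A,1)->write 1,move R,goto B. Now: state=B, head=2, tape[-1..4]=011010 (head:    ^)
Step 2: in state B at pos 2, read 0 -> (B,0)->write 1,move L,goto A. Now: state=A, head=1, tape[-1..4]=011110 (head:   ^)
Step 3: in state A at pos 1, read 1 -> (A,1)->write 1,move R,goto B. Now: state=B, head=2, tape[-1..4]=011110 (head:    ^)
Step 4: in state B at pos 2, read 1 -> (B,1)->write 1,move L,goto C. Now: state=C, head=1, tape[-1..4]=011110 (head:   ^)
Step 5: in state C at pos 1, read 1 -> (C,1)->write 0,move R,goto D. Now: state=D, head=2, tape[-1..4]=010110 (head:    ^)
Step 6: in state D at pos 2, read 1 -> (D,1)->write 1,move L,goto B. Now: state=B, head=1, tape[-1..4]=010110 (head:   ^)
Step 7: in state B at pos 1, read 0 -> (B,0)->write 1,move L,goto A. Now: state=A, head=0, tape[-1..4]=011110 (head:  ^)
Step 8: in state A at pos 0, read 1 -> (A,1)->write 1,move R,goto B. Now: state=B, head=1, tape[-1..4]=011110 (head:   ^)
Step 9: in state B at pos 1, read 1 -> (B,1)->write 1,move L,goto C. Now: state=C, head=0, tape[-1..4]=011110 (head:  ^)
Step 10: in state C at pos 0, read 1 -> (C,1)->write 0,move R,goto D. Now: state=D, head=1, tape[-1..4]=001110 (head:   ^)
Step 11: in state D at pos 1, read 1 -> (D,1)->write 1,move L,goto B. Now: state=B, head=0, tape[-1..4]=001110 (head:  ^)
Step 12: in state B at pos 0, read 0 -> (B,0)->write 1,move L,goto A. Now: state=A, head=-1, tape[-2..4]=0011110 (head:  ^)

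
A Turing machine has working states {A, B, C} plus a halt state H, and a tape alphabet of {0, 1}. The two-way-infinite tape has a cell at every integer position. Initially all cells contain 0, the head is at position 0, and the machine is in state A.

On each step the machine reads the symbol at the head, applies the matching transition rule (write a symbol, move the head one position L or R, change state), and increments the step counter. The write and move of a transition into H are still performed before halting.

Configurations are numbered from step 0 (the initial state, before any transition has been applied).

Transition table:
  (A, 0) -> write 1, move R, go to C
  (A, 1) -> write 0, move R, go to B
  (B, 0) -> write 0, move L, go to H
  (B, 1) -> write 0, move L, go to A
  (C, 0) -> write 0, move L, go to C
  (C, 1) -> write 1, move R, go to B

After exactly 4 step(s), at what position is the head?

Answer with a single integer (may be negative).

Step 1: in state A at pos 0, read 0 -> (A,0)->write 1,move R,goto C. Now: state=C, head=1, tape[-1..2]=0100 (head:   ^)
Step 2: in state C at pos 1, read 0 -> (C,0)->write 0,move L,goto C. Now: state=C, head=0, tape[-1..2]=0100 (head:  ^)
Step 3: in state C at pos 0, read 1 -> (C,1)->write 1,move R,goto B. Now: state=B, head=1, tape[-1..2]=0100 (head:   ^)
Step 4: in state B at pos 1, read 0 -> (B,0)->write 0,move L,goto H. Now: state=H, head=0, tape[-1..2]=0100 (head:  ^)

Answer: 0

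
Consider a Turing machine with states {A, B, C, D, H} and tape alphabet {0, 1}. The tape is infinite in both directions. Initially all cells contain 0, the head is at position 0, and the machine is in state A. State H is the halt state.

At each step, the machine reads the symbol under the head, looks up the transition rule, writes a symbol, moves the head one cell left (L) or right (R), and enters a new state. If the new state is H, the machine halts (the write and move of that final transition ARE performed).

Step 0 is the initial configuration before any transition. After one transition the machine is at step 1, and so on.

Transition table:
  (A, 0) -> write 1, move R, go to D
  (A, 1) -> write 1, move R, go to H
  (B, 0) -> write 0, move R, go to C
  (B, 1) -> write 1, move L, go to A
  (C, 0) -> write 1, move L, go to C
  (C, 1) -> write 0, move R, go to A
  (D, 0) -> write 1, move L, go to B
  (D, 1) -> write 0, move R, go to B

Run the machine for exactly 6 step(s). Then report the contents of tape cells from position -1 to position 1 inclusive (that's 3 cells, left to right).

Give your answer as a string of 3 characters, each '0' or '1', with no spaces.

Answer: 101

Derivation:
Step 1: in state A at pos 0, read 0 -> (A,0)->write 1,move R,goto D. Now: state=D, head=1, tape[-1..2]=0100 (head:   ^)
Step 2: in state D at pos 1, read 0 -> (D,0)->write 1,move L,goto B. Now: state=B, head=0, tape[-1..2]=0110 (head:  ^)
Step 3: in state B at pos 0, read 1 -> (B,1)->write 1,move L,goto A. Now: state=A, head=-1, tape[-2..2]=00110 (head:  ^)
Step 4: in state A at pos -1, read 0 -> (A,0)->write 1,move R,goto D. Now: state=D, head=0, tape[-2..2]=01110 (head:   ^)
Step 5: in state D at pos 0, read 1 -> (D,1)->write 0,move R,goto B. Now: state=B, head=1, tape[-2..2]=01010 (head:    ^)
Step 6: in state B at pos 1, read 1 -> (B,1)->write 1,move L,goto A. Now: state=A, head=0, tape[-2..2]=01010 (head:   ^)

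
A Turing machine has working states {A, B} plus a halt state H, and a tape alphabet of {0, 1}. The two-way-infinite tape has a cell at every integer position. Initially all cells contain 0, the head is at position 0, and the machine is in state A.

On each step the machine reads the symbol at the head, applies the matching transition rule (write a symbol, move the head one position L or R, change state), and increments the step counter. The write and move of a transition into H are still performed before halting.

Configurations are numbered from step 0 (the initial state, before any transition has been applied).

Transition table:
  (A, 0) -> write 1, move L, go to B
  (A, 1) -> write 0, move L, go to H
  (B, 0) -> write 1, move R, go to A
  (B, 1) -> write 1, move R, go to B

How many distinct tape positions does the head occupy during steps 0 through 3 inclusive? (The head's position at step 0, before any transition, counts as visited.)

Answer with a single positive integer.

Answer: 2

Derivation:
Step 1: in state A at pos 0, read 0 -> (A,0)->write 1,move L,goto B. Now: state=B, head=-1, tape[-2..1]=0010 (head:  ^)
Step 2: in state B at pos -1, read 0 -> (B,0)->write 1,move R,goto A. Now: state=A, head=0, tape[-2..1]=0110 (head:   ^)
Step 3: in state A at pos 0, read 1 -> (A,1)->write 0,move L,goto H. Now: state=H, head=-1, tape[-2..1]=0100 (head:  ^)
Head positions at steps 0..3: starting at 0, distinct positions visited = {-1, 0} -> 2 position(s)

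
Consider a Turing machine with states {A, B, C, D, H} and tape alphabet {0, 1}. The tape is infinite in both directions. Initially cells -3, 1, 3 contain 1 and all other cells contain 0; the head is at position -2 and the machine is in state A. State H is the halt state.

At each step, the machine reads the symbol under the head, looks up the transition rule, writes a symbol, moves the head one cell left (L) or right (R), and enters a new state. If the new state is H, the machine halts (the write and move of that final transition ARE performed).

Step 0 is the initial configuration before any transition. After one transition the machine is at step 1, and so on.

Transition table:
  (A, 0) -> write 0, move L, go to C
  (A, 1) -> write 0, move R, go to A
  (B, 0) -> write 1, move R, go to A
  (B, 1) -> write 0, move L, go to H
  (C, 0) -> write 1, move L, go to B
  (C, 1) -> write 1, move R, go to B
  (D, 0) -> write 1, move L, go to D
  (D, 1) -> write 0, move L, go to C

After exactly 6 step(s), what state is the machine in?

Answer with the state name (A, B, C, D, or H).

Step 1: in state A at pos -2, read 0 -> (A,0)->write 0,move L,goto C. Now: state=C, head=-3, tape[-4..4]=010001010 (head:  ^)
Step 2: in state C at pos -3, read 1 -> (C,1)->write 1,move R,goto B. Now: state=B, head=-2, tape[-4..4]=010001010 (head:   ^)
Step 3: in state B at pos -2, read 0 -> (B,0)->write 1,move R,goto A. Now: state=A, head=-1, tape[-4..4]=011001010 (head:    ^)
Step 4: in state A at pos -1, read 0 -> (A,0)->write 0,move L,goto C. Now: state=C, head=-2, tape[-4..4]=011001010 (head:   ^)
Step 5: in state C at pos -2, read 1 -> (C,1)->write 1,move R,goto B. Now: state=B, head=-1, tape[-4..4]=011001010 (head:    ^)
Step 6: in state B at pos -1, read 0 -> (B,0)->write 1,move R,goto A. Now: state=A, head=0, tape[-4..4]=011101010 (head:     ^)

Answer: A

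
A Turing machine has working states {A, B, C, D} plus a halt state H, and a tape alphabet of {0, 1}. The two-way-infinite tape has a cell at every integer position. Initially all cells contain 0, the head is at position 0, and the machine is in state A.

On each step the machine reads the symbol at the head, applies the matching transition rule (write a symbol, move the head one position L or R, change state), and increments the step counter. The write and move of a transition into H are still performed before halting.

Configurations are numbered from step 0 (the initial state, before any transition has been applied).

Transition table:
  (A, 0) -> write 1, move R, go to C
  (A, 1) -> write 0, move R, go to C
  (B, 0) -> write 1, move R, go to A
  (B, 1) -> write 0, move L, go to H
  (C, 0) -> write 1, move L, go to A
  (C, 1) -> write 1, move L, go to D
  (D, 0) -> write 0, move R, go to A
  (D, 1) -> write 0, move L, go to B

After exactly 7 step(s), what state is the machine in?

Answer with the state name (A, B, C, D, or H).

Step 1: in state A at pos 0, read 0 -> (A,0)->write 1,move R,goto C. Now: state=C, head=1, tape[-1..2]=0100 (head:   ^)
Step 2: in state C at pos 1, read 0 -> (C,0)->write 1,move L,goto A. Now: state=A, head=0, tape[-1..2]=0110 (head:  ^)
Step 3: in state A at pos 0, read 1 -> (A,1)->write 0,move R,goto C. Now: state=C, head=1, tape[-1..2]=0010 (head:   ^)
Step 4: in state C at pos 1, read 1 -> (C,1)->write 1,move L,goto D. Now: state=D, head=0, tape[-1..2]=0010 (head:  ^)
Step 5: in state D at pos 0, read 0 -> (D,0)->write 0,move R,goto A. Now: state=A, head=1, tape[-1..2]=0010 (head:   ^)
Step 6: in state A at pos 1, read 1 -> (A,1)->write 0,move R,goto C. Now: state=C, head=2, tape[-1..3]=00000 (head:    ^)
Step 7: in state C at pos 2, read 0 -> (C,0)->write 1,move L,goto A. Now: state=A, head=1, tape[-1..3]=00010 (head:   ^)

Answer: A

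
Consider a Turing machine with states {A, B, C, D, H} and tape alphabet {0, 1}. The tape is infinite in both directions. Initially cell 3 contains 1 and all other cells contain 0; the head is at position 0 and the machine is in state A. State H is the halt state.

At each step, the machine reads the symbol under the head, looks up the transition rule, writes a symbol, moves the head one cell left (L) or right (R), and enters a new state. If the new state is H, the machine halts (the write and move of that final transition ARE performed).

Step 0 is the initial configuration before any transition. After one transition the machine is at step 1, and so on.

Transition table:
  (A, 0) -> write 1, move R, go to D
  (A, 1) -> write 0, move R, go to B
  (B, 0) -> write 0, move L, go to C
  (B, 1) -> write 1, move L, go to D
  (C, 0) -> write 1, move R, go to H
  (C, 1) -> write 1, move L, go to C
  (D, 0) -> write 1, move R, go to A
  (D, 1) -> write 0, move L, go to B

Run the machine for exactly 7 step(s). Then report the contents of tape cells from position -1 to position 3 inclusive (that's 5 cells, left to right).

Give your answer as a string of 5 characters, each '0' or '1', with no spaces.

Step 1: in state A at pos 0, read 0 -> (A,0)->write 1,move R,goto D. Now: state=D, head=1, tape[-1..4]=010010 (head:   ^)
Step 2: in state D at pos 1, read 0 -> (D,0)->write 1,move R,goto A. Now: state=A, head=2, tape[-1..4]=011010 (head:    ^)
Step 3: in state A at pos 2, read 0 -> (A,0)->write 1,move R,goto D. Now: state=D, head=3, tape[-1..4]=011110 (head:     ^)
Step 4: in state D at pos 3, read 1 -> (D,1)->write 0,move L,goto B. Now: state=B, head=2, tape[-1..4]=011100 (head:    ^)
Step 5: in state B at pos 2, read 1 -> (B,1)->write 1,move L,goto D. Now: state=D, head=1, tape[-1..4]=011100 (head:   ^)
Step 6: in state D at pos 1, read 1 -> (D,1)->write 0,move L,goto B. Now: state=B, head=0, tape[-1..4]=010100 (head:  ^)
Step 7: in state B at pos 0, read 1 -> (B,1)->write 1,move L,goto D. Now: state=D, head=-1, tape[-2..4]=0010100 (head:  ^)

Answer: 01010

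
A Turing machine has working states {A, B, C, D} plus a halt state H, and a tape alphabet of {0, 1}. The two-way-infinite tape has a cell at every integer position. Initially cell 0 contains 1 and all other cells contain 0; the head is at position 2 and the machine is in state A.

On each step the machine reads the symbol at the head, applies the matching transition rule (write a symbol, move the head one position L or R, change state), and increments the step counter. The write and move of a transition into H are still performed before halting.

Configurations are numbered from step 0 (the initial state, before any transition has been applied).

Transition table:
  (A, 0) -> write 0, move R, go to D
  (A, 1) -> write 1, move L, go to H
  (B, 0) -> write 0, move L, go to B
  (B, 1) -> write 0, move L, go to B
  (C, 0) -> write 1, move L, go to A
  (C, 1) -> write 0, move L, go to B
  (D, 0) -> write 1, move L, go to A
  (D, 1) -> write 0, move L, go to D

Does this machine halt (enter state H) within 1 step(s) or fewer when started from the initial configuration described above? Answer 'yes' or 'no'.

Step 1: in state A at pos 2, read 0 -> (A,0)->write 0,move R,goto D. Now: state=D, head=3, tape[-1..4]=010000 (head:     ^)
After 1 step(s): state = D (not H) -> not halted within 1 -> no

Answer: no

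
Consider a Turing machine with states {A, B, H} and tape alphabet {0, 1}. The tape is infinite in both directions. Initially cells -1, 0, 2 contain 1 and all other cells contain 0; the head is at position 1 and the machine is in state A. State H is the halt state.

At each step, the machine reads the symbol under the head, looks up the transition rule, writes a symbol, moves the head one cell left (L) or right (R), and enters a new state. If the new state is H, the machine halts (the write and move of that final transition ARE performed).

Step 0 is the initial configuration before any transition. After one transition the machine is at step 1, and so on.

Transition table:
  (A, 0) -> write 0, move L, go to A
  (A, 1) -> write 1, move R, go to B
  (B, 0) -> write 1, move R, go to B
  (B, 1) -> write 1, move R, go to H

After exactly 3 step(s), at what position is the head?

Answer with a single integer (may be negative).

Answer: 2

Derivation:
Step 1: in state A at pos 1, read 0 -> (A,0)->write 0,move L,goto A. Now: state=A, head=0, tape[-2..3]=011010 (head:   ^)
Step 2: in state A at pos 0, read 1 -> (A,1)->write 1,move R,goto B. Now: state=B, head=1, tape[-2..3]=011010 (head:    ^)
Step 3: in state B at pos 1, read 0 -> (B,0)->write 1,move R,goto B. Now: state=B, head=2, tape[-2..3]=011110 (head:     ^)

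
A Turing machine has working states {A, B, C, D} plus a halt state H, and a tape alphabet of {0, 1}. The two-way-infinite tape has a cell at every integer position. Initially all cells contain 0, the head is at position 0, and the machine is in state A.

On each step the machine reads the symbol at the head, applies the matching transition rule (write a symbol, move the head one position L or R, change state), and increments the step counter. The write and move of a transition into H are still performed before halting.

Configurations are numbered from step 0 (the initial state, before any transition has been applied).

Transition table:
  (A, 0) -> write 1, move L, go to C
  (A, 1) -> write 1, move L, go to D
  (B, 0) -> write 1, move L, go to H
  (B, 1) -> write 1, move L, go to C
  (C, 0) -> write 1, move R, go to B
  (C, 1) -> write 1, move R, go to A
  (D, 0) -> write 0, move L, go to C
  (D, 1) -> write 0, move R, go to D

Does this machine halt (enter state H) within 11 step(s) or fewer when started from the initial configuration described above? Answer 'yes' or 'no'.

Answer: yes

Derivation:
Step 1: in state A at pos 0, read 0 -> (A,0)->write 1,move L,goto C. Now: state=C, head=-1, tape[-2..1]=0010 (head:  ^)
Step 2: in state C at pos -1, read 0 -> (C,0)->write 1,move R,goto B. Now: state=B, head=0, tape[-2..1]=0110 (head:   ^)
Step 3: in state B at pos 0, read 1 -> (B,1)->write 1,move L,goto C. Now: state=C, head=-1, tape[-2..1]=0110 (head:  ^)
Step 4: in state C at pos -1, read 1 -> (C,1)->write 1,move R,goto A. Now: state=A, head=0, tape[-2..1]=0110 (head:   ^)
Step 5: in state A at pos 0, read 1 -> (A,1)->write 1,move L,goto D. Now: state=D, head=-1, tape[-2..1]=0110 (head:  ^)
Step 6: in state D at pos -1, read 1 -> (D,1)->write 0,move R,goto D. Now: state=D, head=0, tape[-2..1]=0010 (head:   ^)
Step 7: in state D at pos 0, read 1 -> (D,1)->write 0,move R,goto D. Now: state=D, head=1, tape[-2..2]=00000 (head:    ^)
Step 8: in state D at pos 1, read 0 -> (D,0)->write 0,move L,goto C. Now: state=C, head=0, tape[-2..2]=00000 (head:   ^)
Step 9: in state C at pos 0, read 0 -> (C,0)->write 1,move R,goto B. Now: state=B, head=1, tape[-2..2]=00100 (head:    ^)
Step 10: in state B at pos 1, read 0 -> (B,0)->write 1,move L,goto H. Now: state=H, head=0, tape[-2..2]=00110 (head:   ^)
State H reached at step 10; 10 <= 11 -> yes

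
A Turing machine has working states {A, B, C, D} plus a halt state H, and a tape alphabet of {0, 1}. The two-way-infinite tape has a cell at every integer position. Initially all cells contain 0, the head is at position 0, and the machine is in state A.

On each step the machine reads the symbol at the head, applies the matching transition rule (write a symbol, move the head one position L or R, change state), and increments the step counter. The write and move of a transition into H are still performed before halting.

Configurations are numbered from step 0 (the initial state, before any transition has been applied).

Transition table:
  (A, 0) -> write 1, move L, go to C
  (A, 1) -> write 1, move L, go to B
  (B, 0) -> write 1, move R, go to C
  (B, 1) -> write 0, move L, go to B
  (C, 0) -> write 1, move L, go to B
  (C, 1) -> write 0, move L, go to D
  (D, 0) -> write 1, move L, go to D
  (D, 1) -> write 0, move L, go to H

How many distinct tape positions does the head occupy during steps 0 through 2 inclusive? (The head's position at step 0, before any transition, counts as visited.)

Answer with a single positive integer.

Answer: 3

Derivation:
Step 1: in state A at pos 0, read 0 -> (A,0)->write 1,move L,goto C. Now: state=C, head=-1, tape[-2..1]=0010 (head:  ^)
Step 2: in state C at pos -1, read 0 -> (C,0)->write 1,move L,goto B. Now: state=B, head=-2, tape[-3..1]=00110 (head:  ^)
Head positions at steps 0..2: starting at 0, distinct positions visited = {-2, -1, 0} -> 3 position(s)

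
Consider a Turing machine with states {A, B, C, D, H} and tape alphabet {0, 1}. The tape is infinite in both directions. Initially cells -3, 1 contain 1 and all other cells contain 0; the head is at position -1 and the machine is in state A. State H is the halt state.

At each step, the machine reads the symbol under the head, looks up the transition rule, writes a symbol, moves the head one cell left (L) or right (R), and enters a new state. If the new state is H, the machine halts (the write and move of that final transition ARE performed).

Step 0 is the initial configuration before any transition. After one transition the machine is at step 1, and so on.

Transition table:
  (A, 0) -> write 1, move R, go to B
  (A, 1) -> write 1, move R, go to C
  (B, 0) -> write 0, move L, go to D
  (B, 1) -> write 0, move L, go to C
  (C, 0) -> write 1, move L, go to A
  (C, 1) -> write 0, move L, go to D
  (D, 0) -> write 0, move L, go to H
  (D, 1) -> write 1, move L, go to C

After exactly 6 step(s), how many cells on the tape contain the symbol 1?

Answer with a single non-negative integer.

Step 1: in state A at pos -1, read 0 -> (A,0)->write 1,move R,goto B. Now: state=B, head=0, tape[-4..2]=0101010 (head:     ^)
Step 2: in state B at pos 0, read 0 -> (B,0)->write 0,move L,goto D. Now: state=D, head=-1, tape[-4..2]=0101010 (head:    ^)
Step 3: in state D at pos -1, read 1 -> (D,1)->write 1,move L,goto C. Now: state=C, head=-2, tape[-4..2]=0101010 (head:   ^)
Step 4: in state C at pos -2, read 0 -> (C,0)->write 1,move L,goto A. Now: state=A, head=-3, tape[-4..2]=0111010 (head:  ^)
Step 5: in state A at pos -3, read 1 -> (A,1)->write 1,move R,goto C. Now: state=C, head=-2, tape[-4..2]=0111010 (head:   ^)
Step 6: in state C at pos -2, read 1 -> (C,1)->write 0,move L,goto D. Now: state=D, head=-3, tape[-4..2]=0101010 (head:  ^)
Cells containing 1 after step 6: {-3, -1, 1} -> 3 cell(s)

Answer: 3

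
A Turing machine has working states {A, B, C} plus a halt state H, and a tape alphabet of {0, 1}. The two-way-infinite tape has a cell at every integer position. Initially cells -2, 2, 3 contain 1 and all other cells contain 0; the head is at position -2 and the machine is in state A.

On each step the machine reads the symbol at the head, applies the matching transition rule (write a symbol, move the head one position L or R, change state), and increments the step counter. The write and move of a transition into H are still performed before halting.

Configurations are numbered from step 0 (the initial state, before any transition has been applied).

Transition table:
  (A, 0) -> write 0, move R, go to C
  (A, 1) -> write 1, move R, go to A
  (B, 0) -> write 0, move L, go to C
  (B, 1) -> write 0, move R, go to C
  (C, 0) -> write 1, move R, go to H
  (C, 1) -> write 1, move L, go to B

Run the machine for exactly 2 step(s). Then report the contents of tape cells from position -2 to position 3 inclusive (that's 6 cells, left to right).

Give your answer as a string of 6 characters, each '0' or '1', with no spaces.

Answer: 100011

Derivation:
Step 1: in state A at pos -2, read 1 -> (A,1)->write 1,move R,goto A. Now: state=A, head=-1, tape[-3..4]=01000110 (head:   ^)
Step 2: in state A at pos -1, read 0 -> (A,0)->write 0,move R,goto C. Now: state=C, head=0, tape[-3..4]=01000110 (head:    ^)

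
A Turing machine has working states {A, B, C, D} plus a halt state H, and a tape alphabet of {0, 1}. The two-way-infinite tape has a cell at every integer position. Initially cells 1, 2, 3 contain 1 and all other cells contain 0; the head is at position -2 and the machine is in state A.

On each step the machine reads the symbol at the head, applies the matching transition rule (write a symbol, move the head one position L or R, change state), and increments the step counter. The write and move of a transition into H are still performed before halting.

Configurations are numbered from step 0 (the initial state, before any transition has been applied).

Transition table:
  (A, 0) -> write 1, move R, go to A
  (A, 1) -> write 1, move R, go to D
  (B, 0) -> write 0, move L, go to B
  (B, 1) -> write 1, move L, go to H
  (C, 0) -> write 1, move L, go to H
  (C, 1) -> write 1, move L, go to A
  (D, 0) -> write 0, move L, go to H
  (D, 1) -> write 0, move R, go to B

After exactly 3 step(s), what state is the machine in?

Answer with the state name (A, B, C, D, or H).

Step 1: in state A at pos -2, read 0 -> (A,0)->write 1,move R,goto A. Now: state=A, head=-1, tape[-3..4]=01001110 (head:   ^)
Step 2: in state A at pos -1, read 0 -> (A,0)->write 1,move R,goto A. Now: state=A, head=0, tape[-3..4]=01101110 (head:    ^)
Step 3: in state A at pos 0, read 0 -> (A,0)->write 1,move R,goto A. Now: state=A, head=1, tape[-3..4]=01111110 (head:     ^)

Answer: A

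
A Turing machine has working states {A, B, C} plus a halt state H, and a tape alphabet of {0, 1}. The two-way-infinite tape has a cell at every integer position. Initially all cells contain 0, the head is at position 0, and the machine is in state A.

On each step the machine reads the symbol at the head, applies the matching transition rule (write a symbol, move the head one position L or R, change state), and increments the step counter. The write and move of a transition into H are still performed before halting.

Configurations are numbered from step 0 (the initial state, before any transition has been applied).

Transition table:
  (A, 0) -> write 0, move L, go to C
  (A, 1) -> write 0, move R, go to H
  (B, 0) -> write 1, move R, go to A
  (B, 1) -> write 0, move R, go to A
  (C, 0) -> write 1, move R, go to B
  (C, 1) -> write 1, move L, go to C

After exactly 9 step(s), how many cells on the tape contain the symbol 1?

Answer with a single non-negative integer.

Step 1: in state A at pos 0, read 0 -> (A,0)->write 0,move L,goto C. Now: state=C, head=-1, tape[-2..1]=0000 (head:  ^)
Step 2: in state C at pos -1, read 0 -> (C,0)->write 1,move R,goto B. Now: state=B, head=0, tape[-2..1]=0100 (head:   ^)
Step 3: in state B at pos 0, read 0 -> (B,0)->write 1,move R,goto A. Now: state=A, head=1, tape[-2..2]=01100 (head:    ^)
Step 4: in state A at pos 1, read 0 -> (A,0)->write 0,move L,goto C. Now: state=C, head=0, tape[-2..2]=01100 (head:   ^)
Step 5: in state C at pos 0, read 1 -> (C,1)->write 1,move L,goto C. Now: state=C, head=-1, tape[-2..2]=01100 (head:  ^)
Step 6: in state C at pos -1, read 1 -> (C,1)->write 1,move L,goto C. Now: state=C, head=-2, tape[-3..2]=001100 (head:  ^)
Step 7: in state C at pos -2, read 0 -> (C,0)->write 1,move R,goto B. Now: state=B, head=-1, tape[-3..2]=011100 (head:   ^)
Step 8: in state B at pos -1, read 1 -> (B,1)->write 0,move R,goto A. Now: state=A, head=0, tape[-3..2]=010100 (head:    ^)
Step 9: in state A at pos 0, read 1 -> (A,1)->write 0,move R,goto H. Now: state=H, head=1, tape[-3..2]=010000 (head:     ^)
Cells containing 1 after step 9: {-2} -> 1 cell(s)

Answer: 1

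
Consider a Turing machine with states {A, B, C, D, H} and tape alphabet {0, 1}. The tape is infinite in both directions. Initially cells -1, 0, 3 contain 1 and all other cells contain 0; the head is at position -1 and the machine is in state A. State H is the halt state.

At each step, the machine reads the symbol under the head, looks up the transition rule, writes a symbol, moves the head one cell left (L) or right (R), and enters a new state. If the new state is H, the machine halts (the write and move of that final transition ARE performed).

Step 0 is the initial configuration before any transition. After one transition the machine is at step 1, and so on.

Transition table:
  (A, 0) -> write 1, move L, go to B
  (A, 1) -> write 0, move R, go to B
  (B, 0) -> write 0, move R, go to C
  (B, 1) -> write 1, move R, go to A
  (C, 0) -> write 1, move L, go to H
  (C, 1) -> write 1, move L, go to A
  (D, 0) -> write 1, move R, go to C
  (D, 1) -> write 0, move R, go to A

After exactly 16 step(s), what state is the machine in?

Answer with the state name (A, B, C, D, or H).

Step 1: in state A at pos -1, read 1 -> (A,1)->write 0,move R,goto B. Now: state=B, head=0, tape[-2..4]=0010010 (head:   ^)
Step 2: in state B at pos 0, read 1 -> (B,1)->write 1,move R,goto A. Now: state=A, head=1, tape[-2..4]=0010010 (head:    ^)
Step 3: in state A at pos 1, read 0 -> (A,0)->write 1,move L,goto B. Now: state=B, head=0, tape[-2..4]=0011010 (head:   ^)
Step 4: in state B at pos 0, read 1 -> (B,1)->write 1,move R,goto A. Now: state=A, head=1, tape[-2..4]=0011010 (head:    ^)
Step 5: in state A at pos 1, read 1 -> (A,1)->write 0,move R,goto B. Now: state=B, head=2, tape[-2..4]=0010010 (head:     ^)
Step 6: in state B at pos 2, read 0 -> (B,0)->write 0,move R,goto C. Now: state=C, head=3, tape[-2..4]=0010010 (head:      ^)
Step 7: in state C at pos 3, read 1 -> (C,1)->write 1,move L,goto A. Now: state=A, head=2, tape[-2..4]=0010010 (head:     ^)
Step 8: in state A at pos 2, read 0 -> (A,0)->write 1,move L,goto B. Now: state=B, head=1, tape[-2..4]=0010110 (head:    ^)
Step 9: in state B at pos 1, read 0 -> (B,0)->write 0,move R,goto C. Now: state=C, head=2, tape[-2..4]=0010110 (head:     ^)
Step 10: in state C at pos 2, read 1 -> (C,1)->write 1,move L,goto A. Now: state=A, head=1, tape[-2..4]=0010110 (head:    ^)
Step 11: in state A at pos 1, read 0 -> (A,0)->write 1,move L,goto B. Now: state=B, head=0, tape[-2..4]=0011110 (head:   ^)
Step 12: in state B at pos 0, read 1 -> (B,1)->write 1,move R,goto A. Now: state=A, head=1, tape[-2..4]=0011110 (head:    ^)
Step 13: in state A at pos 1, read 1 -> (A,1)->write 0,move R,goto B. Now: state=B, head=2, tape[-2..4]=0010110 (head:     ^)
Step 14: in state B at pos 2, read 1 -> (B,1)->write 1,move R,goto A. Now: state=A, head=3, tape[-2..4]=0010110 (head:      ^)
Step 15: in state A at pos 3, read 1 -> (A,1)->write 0,move R,goto B. Now: state=B, head=4, tape[-2..5]=00101000 (head:       ^)
Step 16: in state B at pos 4, read 0 -> (B,0)->write 0,move R,goto C. Now: state=C, head=5, tape[-2..6]=001010000 (head:        ^)

Answer: C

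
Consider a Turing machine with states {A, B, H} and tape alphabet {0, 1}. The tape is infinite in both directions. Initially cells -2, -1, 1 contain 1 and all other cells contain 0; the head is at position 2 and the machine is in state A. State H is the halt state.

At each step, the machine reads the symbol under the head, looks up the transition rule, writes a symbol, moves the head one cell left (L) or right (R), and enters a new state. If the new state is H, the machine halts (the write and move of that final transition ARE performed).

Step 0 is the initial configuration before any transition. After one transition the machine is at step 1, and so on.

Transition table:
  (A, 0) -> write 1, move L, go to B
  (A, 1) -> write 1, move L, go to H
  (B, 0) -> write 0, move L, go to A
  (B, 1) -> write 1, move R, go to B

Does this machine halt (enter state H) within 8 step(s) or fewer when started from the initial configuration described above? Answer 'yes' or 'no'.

Step 1: in state A at pos 2, read 0 -> (A,0)->write 1,move L,goto B. Now: state=B, head=1, tape[-3..3]=0110110 (head:     ^)
Step 2: in state B at pos 1, read 1 -> (B,1)->write 1,move R,goto B. Now: state=B, head=2, tape[-3..3]=0110110 (head:      ^)
Step 3: in state B at pos 2, read 1 -> (B,1)->write 1,move R,goto B. Now: state=B, head=3, tape[-3..4]=01101100 (head:       ^)
Step 4: in state B at pos 3, read 0 -> (B,0)->write 0,move L,goto A. Now: state=A, head=2, tape[-3..4]=01101100 (head:      ^)
Step 5: in state A at pos 2, read 1 -> (A,1)->write 1,move L,goto H. Now: state=H, head=1, tape[-3..4]=01101100 (head:     ^)
State H reached at step 5; 5 <= 8 -> yes

Answer: yes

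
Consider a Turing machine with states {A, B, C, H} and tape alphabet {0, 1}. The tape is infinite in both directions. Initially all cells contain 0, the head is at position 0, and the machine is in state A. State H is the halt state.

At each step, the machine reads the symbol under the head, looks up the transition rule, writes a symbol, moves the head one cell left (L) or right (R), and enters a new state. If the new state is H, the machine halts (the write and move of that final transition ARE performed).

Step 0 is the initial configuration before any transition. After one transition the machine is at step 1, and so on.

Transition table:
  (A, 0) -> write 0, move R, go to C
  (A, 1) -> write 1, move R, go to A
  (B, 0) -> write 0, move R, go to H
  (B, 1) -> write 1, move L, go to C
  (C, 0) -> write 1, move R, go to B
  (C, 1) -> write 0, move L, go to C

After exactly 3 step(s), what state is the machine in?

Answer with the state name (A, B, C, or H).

Answer: H

Derivation:
Step 1: in state A at pos 0, read 0 -> (A,0)->write 0,move R,goto C. Now: state=C, head=1, tape[-1..2]=0000 (head:   ^)
Step 2: in state C at pos 1, read 0 -> (C,0)->write 1,move R,goto B. Now: state=B, head=2, tape[-1..3]=00100 (head:    ^)
Step 3: in state B at pos 2, read 0 -> (B,0)->write 0,move R,goto H. Now: state=H, head=3, tape[-1..4]=001000 (head:     ^)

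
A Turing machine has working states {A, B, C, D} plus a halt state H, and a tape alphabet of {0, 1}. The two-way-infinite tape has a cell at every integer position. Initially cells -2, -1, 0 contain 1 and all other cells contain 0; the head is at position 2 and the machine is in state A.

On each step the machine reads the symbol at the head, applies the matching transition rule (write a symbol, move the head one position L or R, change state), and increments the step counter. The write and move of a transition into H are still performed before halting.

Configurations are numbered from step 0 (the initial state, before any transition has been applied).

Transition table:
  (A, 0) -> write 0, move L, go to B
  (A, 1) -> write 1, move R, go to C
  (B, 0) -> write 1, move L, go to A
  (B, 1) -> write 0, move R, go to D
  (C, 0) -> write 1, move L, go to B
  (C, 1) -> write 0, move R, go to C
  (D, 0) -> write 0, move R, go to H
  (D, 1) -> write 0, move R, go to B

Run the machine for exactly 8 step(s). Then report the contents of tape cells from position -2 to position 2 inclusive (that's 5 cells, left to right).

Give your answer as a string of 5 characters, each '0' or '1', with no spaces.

Step 1: in state A at pos 2, read 0 -> (A,0)->write 0,move L,goto B. Now: state=B, head=1, tape[-3..3]=0111000 (head:     ^)
Step 2: in state B at pos 1, read 0 -> (B,0)->write 1,move L,goto A. Now: state=A, head=0, tape[-3..3]=0111100 (head:    ^)
Step 3: in state A at pos 0, read 1 -> (A,1)->write 1,move R,goto C. Now: state=C, head=1, tape[-3..3]=0111100 (head:     ^)
Step 4: in state C at pos 1, read 1 -> (C,1)->write 0,move R,goto C. Now: state=C, head=2, tape[-3..3]=0111000 (head:      ^)
Step 5: in state C at pos 2, read 0 -> (C,0)->write 1,move L,goto B. Now: state=B, head=1, tape[-3..3]=0111010 (head:     ^)
Step 6: in state B at pos 1, read 0 -> (B,0)->write 1,move L,goto A. Now: state=A, head=0, tape[-3..3]=0111110 (head:    ^)
Step 7: in state A at pos 0, read 1 -> (A,1)->write 1,move R,goto C. Now: state=C, head=1, tape[-3..3]=0111110 (head:     ^)
Step 8: in state C at pos 1, read 1 -> (C,1)->write 0,move R,goto C. Now: state=C, head=2, tape[-3..3]=0111010 (head:      ^)

Answer: 11101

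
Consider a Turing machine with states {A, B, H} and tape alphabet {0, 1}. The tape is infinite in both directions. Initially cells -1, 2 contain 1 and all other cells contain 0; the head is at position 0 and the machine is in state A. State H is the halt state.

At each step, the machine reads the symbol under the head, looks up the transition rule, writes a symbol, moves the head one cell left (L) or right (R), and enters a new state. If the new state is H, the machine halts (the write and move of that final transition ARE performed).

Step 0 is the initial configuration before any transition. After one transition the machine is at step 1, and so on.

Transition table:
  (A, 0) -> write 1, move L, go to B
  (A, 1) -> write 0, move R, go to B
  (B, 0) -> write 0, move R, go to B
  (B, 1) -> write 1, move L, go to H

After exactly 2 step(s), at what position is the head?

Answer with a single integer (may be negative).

Answer: -2

Derivation:
Step 1: in state A at pos 0, read 0 -> (A,0)->write 1,move L,goto B. Now: state=B, head=-1, tape[-2..3]=011010 (head:  ^)
Step 2: in state B at pos -1, read 1 -> (B,1)->write 1,move L,goto H. Now: state=H, head=-2, tape[-3..3]=0011010 (head:  ^)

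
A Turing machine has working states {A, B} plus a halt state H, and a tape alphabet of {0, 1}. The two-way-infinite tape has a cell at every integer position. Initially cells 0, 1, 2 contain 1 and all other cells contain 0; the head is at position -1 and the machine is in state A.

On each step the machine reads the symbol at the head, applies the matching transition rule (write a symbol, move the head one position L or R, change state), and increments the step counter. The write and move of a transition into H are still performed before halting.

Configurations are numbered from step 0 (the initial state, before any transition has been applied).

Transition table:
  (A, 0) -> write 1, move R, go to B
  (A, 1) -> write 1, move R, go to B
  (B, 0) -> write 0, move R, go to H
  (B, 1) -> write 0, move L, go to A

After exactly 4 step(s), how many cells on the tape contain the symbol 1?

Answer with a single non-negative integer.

Step 1: in state A at pos -1, read 0 -> (A,0)->write 1,move R,goto B. Now: state=B, head=0, tape[-2..3]=011110 (head:   ^)
Step 2: in state B at pos 0, read 1 -> (B,1)->write 0,move L,goto A. Now: state=A, head=-1, tape[-2..3]=010110 (head:  ^)
Step 3: in state A at pos -1, read 1 -> (A,1)->write 1,move R,goto B. Now: state=B, head=0, tape[-2..3]=010110 (head:   ^)
Step 4: in state B at pos 0, read 0 -> (B,0)->write 0,move R,goto H. Now: state=H, head=1, tape[-2..3]=010110 (head:    ^)
Cells containing 1 after step 4: {-1, 1, 2} -> 3 cell(s)

Answer: 3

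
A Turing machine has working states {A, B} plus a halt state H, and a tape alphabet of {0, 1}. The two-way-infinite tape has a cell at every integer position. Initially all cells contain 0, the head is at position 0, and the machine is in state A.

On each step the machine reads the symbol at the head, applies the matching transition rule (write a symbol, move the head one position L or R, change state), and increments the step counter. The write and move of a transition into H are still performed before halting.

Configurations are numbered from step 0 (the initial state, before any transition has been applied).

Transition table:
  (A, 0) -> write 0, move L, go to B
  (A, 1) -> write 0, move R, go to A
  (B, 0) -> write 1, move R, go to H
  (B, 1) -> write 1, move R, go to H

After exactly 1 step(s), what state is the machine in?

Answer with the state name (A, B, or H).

Step 1: in state A at pos 0, read 0 -> (A,0)->write 0,move L,goto B. Now: state=B, head=-1, tape[-2..1]=0000 (head:  ^)

Answer: B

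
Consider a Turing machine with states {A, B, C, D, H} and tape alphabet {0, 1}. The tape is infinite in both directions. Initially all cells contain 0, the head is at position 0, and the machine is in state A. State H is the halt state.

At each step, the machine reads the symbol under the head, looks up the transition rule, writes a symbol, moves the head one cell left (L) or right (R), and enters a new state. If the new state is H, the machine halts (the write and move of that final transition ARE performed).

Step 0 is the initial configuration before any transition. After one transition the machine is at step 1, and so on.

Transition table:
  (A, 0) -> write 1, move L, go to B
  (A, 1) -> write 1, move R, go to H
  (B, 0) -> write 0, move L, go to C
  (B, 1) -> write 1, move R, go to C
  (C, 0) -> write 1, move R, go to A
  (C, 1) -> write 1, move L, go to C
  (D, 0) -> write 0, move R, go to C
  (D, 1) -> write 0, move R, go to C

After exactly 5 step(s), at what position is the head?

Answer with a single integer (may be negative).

Answer: -1

Derivation:
Step 1: in state A at pos 0, read 0 -> (A,0)->write 1,move L,goto B. Now: state=B, head=-1, tape[-2..1]=0010 (head:  ^)
Step 2: in state B at pos -1, read 0 -> (B,0)->write 0,move L,goto C. Now: state=C, head=-2, tape[-3..1]=00010 (head:  ^)
Step 3: in state C at pos -2, read 0 -> (C,0)->write 1,move R,goto A. Now: state=A, head=-1, tape[-3..1]=01010 (head:   ^)
Step 4: in state A at pos -1, read 0 -> (A,0)->write 1,move L,goto B. Now: state=B, head=-2, tape[-3..1]=01110 (head:  ^)
Step 5: in state B at pos -2, read 1 -> (B,1)->write 1,move R,goto C. Now: state=C, head=-1, tape[-3..1]=01110 (head:   ^)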